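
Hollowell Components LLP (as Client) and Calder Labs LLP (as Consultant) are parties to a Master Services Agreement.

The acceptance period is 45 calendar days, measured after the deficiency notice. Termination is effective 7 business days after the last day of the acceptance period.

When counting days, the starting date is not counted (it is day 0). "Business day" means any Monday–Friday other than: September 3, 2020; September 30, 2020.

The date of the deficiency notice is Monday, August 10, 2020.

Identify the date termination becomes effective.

October 6, 2020

The last day of the acceptance period: 45 calendar days after August 10, 2020 is September 24, 2020.
The date termination becomes effective: 7 business days after Thursday, September 24, 2020, skipping weekends and the listed holiday on Sep 30 — Sep 25, Sep 28, Sep 29, Oct 1, Oct 2, Oct 5, Oct 6 — lands on Tuesday, October 6, 2020.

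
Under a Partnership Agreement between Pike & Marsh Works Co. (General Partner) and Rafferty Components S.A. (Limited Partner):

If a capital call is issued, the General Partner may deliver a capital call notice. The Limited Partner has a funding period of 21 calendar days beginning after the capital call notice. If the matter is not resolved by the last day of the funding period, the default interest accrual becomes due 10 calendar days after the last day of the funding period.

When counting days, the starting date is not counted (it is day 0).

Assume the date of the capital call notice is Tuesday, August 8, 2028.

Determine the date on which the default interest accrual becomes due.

The last day of the funding period: August 8, 2028 + 21 days = August 29, 2028.
Adding 10 calendar days to August 29, 2028 gives September 8, 2028, which is the date on which the default interest accrual becomes due.

September 8, 2028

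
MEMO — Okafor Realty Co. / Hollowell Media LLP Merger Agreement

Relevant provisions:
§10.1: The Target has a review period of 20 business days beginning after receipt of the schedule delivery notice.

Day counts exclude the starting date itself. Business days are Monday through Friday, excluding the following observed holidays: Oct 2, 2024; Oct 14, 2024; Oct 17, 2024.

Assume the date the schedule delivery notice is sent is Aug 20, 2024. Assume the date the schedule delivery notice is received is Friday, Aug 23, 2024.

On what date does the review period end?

Sep 20, 2024

The last day of the review period: counting 20 business days from Friday, Aug 23, 2024 (Aug 26, Aug 27, Aug 28, Aug 29, …, Sep 18, Sep 19, Sep 20, skipping weekends) reaches Friday, Sep 20, 2024.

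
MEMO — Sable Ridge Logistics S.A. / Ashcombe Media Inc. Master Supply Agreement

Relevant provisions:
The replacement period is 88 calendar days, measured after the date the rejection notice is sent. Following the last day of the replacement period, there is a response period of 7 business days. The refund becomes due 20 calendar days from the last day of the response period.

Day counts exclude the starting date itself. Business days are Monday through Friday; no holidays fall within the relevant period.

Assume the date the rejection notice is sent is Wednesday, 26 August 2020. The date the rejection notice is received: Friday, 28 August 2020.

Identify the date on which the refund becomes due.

21 December 2020

The last day of the replacement period: 26 August 2020 + 88 days = 22 November 2020.
The last day of the response period: counting 7 business days from Sunday, 22 November 2020 (Nov 23, Nov 24, Nov 25, Nov 26, Nov 27, Nov 30, Dec 1, skipping weekends) reaches Tuesday, 1 December 2020.
Adding 20 calendar days to 1 December 2020 gives 21 December 2020, which is the date on which the refund becomes due.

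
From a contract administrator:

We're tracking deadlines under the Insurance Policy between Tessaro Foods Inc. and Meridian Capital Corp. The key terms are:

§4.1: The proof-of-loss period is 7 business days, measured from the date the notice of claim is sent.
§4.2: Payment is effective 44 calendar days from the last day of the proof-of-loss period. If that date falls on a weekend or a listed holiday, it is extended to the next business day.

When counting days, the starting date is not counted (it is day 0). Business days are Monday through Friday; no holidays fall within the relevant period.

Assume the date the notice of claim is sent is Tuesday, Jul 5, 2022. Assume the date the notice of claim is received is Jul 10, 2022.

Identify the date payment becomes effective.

Aug 29, 2022

The last day of the proof-of-loss period: 7 business days after Tuesday, Jul 5, 2022, skipping weekends — Jul 6, Jul 7, Jul 8, Jul 11, Jul 12, Jul 13, Jul 14 — lands on Thursday, Jul 14, 2022.
The date payment becomes effective: Jul 14, 2022 + 44 days = Aug 27, 2022. That falls on a Saturday, so it rolls to the next business day, Monday, Aug 29, 2022.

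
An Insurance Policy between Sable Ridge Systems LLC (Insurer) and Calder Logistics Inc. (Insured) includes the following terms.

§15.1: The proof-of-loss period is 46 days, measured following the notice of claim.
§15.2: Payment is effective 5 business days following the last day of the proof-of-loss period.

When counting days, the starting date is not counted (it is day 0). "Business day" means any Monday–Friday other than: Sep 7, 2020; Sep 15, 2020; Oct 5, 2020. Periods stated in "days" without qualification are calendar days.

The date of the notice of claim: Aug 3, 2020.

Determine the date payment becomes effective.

Sep 25, 2020

Adding 46 calendar days to Aug 3, 2020 gives Sep 18, 2020, which is the last day of the proof-of-loss period.
The date payment becomes effective: 5 business days after Friday, Sep 18, 2020, skipping weekends — Sep 21, Sep 22, Sep 23, Sep 24, Sep 25 — lands on Friday, Sep 25, 2020.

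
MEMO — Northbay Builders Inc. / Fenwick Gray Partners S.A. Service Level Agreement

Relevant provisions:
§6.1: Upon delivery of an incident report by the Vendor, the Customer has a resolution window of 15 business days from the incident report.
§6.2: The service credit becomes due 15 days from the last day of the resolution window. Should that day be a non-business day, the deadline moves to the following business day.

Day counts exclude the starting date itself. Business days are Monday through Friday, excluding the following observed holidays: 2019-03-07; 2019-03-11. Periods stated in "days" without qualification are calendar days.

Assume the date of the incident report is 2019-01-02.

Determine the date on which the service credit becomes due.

2019-02-07

From Wednesday, 2019-01-02, 15 business days (Jan 3, Jan 4, Jan 7, Jan 8, …, Jan 21, Jan 22, Jan 23, skipping weekends) brings us to Wednesday, 2019-01-23, which is the last day of the resolution window.
Adding 15 calendar days to 2019-01-23 gives 2019-02-07, which is the date on which the service credit becomes due. 2019-02-07 is a Thursday and is not a listed holiday, so no roll-forward applies.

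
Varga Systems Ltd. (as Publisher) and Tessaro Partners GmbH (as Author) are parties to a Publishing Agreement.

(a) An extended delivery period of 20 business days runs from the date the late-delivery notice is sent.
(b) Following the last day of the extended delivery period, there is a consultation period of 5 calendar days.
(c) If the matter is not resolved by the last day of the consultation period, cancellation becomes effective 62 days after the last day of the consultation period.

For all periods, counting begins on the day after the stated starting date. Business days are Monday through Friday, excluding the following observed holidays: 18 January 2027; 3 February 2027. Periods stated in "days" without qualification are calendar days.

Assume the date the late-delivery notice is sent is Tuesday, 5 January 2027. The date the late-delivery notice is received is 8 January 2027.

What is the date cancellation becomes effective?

From Tuesday, 5 January 2027, 20 business days (Jan 6, Jan 7, Jan 8, Jan 11, …, Feb 1, Feb 2, Feb 4, skipping weekends and the listed holidays on Jan 18, Feb 3) brings us to Thursday, 4 February 2027, which is the last day of the extended delivery period.
The last day of the consultation period: 4 February 2027 + 5 days = 9 February 2027.
The date cancellation becomes effective: 62 calendar days after 9 February 2027 is 12 April 2027.

12 April 2027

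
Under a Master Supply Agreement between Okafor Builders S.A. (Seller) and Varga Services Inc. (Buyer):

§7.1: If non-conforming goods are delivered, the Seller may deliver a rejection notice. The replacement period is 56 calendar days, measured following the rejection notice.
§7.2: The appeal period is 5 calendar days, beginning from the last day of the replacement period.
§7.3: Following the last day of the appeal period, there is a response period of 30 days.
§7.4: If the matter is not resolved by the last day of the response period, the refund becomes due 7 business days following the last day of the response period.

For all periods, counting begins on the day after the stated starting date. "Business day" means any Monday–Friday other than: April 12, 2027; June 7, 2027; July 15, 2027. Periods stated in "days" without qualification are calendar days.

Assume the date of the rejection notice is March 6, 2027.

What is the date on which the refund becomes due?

Adding 56 calendar days to March 6, 2027 gives May 1, 2027, which is the last day of the replacement period.
Adding 5 calendar days to May 1, 2027 gives May 6, 2027, which is the last day of the appeal period.
The last day of the response period: 30 calendar days after May 6, 2027 is June 5, 2027.
The date on which the refund becomes due: counting 7 business days from Saturday, June 5, 2027 (Jun 8, Jun 9, Jun 10, Jun 11, Jun 14, Jun 15, Jun 16, skipping weekends and the listed holiday on Jun 7) reaches Wednesday, June 16, 2027.

June 16, 2027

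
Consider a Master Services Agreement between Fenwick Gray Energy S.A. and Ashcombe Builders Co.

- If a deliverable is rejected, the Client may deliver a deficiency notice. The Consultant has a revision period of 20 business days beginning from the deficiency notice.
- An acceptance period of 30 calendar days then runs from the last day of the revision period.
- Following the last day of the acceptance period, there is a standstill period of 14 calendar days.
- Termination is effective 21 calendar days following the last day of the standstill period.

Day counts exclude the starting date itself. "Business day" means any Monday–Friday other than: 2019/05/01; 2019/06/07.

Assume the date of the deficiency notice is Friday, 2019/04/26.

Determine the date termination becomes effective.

2019/07/31

The last day of the revision period: counting 20 business days from Friday, 2019/04/26 (Apr 29, Apr 30, May 2, May 3, …, May 23, May 24, May 27, skipping weekends and the listed holiday on May 1) reaches Monday, 2019/05/27.
The last day of the acceptance period: 30 calendar days after 2019/05/27 is 2019/06/26.
Adding 14 calendar days to 2019/06/26 gives 2019/07/10, which is the last day of the standstill period.
Adding 21 calendar days to 2019/07/10 gives 2019/07/31, which is the date termination becomes effective.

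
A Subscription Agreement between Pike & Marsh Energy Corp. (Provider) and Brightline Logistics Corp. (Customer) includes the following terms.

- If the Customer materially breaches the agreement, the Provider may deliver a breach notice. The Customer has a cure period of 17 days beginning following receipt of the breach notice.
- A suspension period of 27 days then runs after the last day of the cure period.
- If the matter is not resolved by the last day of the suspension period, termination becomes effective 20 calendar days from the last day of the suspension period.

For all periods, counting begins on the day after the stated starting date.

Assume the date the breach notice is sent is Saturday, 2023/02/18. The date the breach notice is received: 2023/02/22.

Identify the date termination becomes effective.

Adding 17 calendar days to 2023/02/22 gives 2023/03/11, which is the last day of the cure period.
The last day of the suspension period: 27 calendar days after 2023/03/11 is 2023/04/07.
Adding 20 calendar days to 2023/04/07 gives 2023/04/27, which is the date termination becomes effective.

2023/04/27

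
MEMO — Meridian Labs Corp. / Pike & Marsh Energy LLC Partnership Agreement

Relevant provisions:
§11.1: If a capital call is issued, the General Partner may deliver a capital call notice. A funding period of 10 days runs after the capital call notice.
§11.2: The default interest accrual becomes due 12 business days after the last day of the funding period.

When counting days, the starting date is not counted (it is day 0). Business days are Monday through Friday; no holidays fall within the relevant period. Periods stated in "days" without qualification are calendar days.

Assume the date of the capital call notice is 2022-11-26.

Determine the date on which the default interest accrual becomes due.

2022-12-22

The last day of the funding period: 10 calendar days after 2022-11-26 is 2022-12-06.
The date on which the default interest accrual becomes due: 12 business days after Tuesday, 2022-12-06, skipping weekends — Dec 7, Dec 8, Dec 9, Dec 12, …, Dec 20, Dec 21, Dec 22 — lands on Thursday, 2022-12-22.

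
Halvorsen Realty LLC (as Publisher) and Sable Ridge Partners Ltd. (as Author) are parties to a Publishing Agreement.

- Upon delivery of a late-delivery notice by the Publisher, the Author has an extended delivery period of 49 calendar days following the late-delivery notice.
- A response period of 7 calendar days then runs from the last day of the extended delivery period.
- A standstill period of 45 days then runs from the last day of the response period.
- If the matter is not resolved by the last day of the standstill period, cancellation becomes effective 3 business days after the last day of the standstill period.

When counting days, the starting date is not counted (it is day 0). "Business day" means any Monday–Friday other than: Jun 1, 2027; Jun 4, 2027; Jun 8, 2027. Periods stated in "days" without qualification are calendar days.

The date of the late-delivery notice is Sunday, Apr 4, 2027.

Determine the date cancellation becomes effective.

The last day of the extended delivery period: 49 calendar days after Apr 4, 2027 is May 23, 2027.
Adding 7 calendar days to May 23, 2027 gives May 30, 2027, which is the last day of the response period.
The last day of the standstill period: May 30, 2027 + 45 days = Jul 14, 2027.
From Wednesday, Jul 14, 2027, 3 business days (Jul 15, Jul 16, Jul 19, skipping weekends) brings us to Monday, Jul 19, 2027, which is the date cancellation becomes effective.

Jul 19, 2027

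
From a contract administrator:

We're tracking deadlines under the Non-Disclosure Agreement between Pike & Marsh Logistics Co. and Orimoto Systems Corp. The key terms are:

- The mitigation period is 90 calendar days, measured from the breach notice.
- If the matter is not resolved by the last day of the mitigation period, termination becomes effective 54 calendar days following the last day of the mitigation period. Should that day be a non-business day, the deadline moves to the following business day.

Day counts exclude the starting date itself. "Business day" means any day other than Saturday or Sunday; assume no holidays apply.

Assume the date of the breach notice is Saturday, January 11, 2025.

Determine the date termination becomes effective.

June 4, 2025

Adding 90 calendar days to January 11, 2025 gives April 11, 2025, which is the last day of the mitigation period.
The date termination becomes effective: April 11, 2025 + 54 days = June 4, 2025. June 4, 2025 is a Wednesday, so no roll-forward applies.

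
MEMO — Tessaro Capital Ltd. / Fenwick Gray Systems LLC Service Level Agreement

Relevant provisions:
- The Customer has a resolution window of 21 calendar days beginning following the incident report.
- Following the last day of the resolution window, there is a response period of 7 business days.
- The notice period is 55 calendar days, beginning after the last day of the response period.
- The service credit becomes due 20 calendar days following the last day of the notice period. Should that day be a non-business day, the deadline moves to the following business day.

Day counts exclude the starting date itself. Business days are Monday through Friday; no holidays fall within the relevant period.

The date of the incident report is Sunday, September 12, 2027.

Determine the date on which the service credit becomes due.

December 27, 2027

The last day of the resolution window: 21 calendar days after September 12, 2027 is October 3, 2027.
From Sunday, October 3, 2027, 7 business days (Oct 4, Oct 5, Oct 6, Oct 7, Oct 8, Oct 11, Oct 12, skipping weekends) brings us to Tuesday, October 12, 2027, which is the last day of the response period.
The last day of the notice period: October 12, 2027 + 55 days = December 6, 2027.
Adding 20 calendar days to December 6, 2027 gives December 26, 2027, which is the date on which the service credit becomes due. That falls on a Sunday, so it rolls to the next business day, Monday, December 27, 2027.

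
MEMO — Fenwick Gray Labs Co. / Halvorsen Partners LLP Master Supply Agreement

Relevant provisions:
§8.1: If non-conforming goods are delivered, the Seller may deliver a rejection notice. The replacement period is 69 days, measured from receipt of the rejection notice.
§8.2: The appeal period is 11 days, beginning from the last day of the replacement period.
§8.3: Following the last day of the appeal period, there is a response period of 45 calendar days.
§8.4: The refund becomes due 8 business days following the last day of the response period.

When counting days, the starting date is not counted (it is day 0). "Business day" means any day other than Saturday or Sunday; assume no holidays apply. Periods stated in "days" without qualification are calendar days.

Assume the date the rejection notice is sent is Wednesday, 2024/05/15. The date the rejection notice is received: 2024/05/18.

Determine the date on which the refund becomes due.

2024/10/02

The last day of the replacement period: 2024/05/18 + 69 days = 2024/07/26.
Adding 11 calendar days to 2024/07/26 gives 2024/08/06, which is the last day of the appeal period.
Adding 45 calendar days to 2024/08/06 gives 2024/09/20, which is the last day of the response period.
The date on which the refund becomes due: 8 business days after Friday, 2024/09/20, skipping weekends — Sep 23, Sep 24, Sep 25, Sep 26, Sep 27, Sep 30, Oct 1, Oct 2 — lands on Wednesday, 2024/10/02.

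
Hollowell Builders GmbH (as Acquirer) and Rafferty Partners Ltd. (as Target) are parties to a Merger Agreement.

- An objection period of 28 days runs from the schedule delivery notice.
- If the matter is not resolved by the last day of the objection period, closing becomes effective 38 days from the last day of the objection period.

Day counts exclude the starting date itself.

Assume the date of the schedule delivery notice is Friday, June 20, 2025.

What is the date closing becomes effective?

August 25, 2025

Adding 28 calendar days to June 20, 2025 gives July 18, 2025, which is the last day of the objection period.
The date closing becomes effective: July 18, 2025 + 38 days = August 25, 2025.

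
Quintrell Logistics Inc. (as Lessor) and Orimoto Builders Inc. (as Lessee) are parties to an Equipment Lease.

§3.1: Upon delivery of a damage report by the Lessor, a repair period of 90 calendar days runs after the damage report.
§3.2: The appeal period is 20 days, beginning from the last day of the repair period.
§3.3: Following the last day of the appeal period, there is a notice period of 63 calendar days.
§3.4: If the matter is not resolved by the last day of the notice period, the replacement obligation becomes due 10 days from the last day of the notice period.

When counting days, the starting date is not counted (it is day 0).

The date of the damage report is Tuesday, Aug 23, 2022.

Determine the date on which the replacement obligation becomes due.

Feb 22, 2023

Adding 90 calendar days to Aug 23, 2022 gives Nov 21, 2022, which is the last day of the repair period.
The last day of the appeal period: 20 calendar days after Nov 21, 2022 is Dec 11, 2022.
The last day of the notice period: Dec 11, 2022 + 63 days = Feb 12, 2023.
The date on which the replacement obligation becomes due: 10 calendar days after Feb 12, 2023 is Feb 22, 2023.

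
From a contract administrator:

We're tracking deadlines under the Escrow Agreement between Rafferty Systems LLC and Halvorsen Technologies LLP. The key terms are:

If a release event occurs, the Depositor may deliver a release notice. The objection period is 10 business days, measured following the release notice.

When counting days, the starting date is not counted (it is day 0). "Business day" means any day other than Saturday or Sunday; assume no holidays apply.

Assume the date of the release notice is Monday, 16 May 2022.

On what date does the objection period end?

From Monday, 16 May 2022, 10 business days (May 17, May 18, May 19, May 20, May 23, May 24, May 25, May 26, May 27, May 30, skipping weekends) brings us to Monday, 30 May 2022, which is the last day of the objection period.

30 May 2022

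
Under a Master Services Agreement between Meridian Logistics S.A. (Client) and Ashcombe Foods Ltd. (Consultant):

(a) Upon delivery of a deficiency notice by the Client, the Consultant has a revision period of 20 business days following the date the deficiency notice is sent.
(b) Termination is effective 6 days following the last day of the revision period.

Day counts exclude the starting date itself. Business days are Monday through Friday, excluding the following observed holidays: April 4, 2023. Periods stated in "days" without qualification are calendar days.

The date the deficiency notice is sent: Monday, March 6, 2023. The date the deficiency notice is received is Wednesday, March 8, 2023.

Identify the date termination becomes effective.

From Monday, March 6, 2023, 20 business days (Mar 7, Mar 8, Mar 9, Mar 10, …, Mar 30, Mar 31, Apr 3, skipping weekends) brings us to Monday, April 3, 2023, which is the last day of the revision period.
The date termination becomes effective: 6 calendar days after April 3, 2023 is April 9, 2023.

April 9, 2023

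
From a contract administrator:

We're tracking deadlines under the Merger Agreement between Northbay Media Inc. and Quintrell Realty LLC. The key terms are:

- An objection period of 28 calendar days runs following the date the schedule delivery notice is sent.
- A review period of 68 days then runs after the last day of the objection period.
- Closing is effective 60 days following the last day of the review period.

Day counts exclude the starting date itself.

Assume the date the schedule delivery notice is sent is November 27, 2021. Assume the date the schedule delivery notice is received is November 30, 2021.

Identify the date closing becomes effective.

May 2, 2022

The last day of the objection period: November 27, 2021 + 28 days = December 25, 2021.
The last day of the review period: 68 calendar days after December 25, 2021 is March 3, 2022.
The date closing becomes effective: March 3, 2022 + 60 days = May 2, 2022.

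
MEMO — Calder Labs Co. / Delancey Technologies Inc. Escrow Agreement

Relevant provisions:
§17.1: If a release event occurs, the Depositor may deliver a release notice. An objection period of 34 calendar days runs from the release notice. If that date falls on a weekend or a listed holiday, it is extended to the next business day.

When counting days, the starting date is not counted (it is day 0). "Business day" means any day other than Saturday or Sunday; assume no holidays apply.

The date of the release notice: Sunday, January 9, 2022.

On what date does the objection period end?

February 14, 2022

The last day of the objection period: January 9, 2022 + 34 days = February 12, 2022. That falls on a Saturday, so it rolls to the next business day, Monday, February 14, 2022.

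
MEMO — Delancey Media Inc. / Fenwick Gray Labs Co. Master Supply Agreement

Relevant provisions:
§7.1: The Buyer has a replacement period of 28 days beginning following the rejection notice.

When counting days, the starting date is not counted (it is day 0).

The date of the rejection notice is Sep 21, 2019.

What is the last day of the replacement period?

Oct 19, 2019

The last day of the replacement period: Sep 21, 2019 + 28 days = Oct 19, 2019.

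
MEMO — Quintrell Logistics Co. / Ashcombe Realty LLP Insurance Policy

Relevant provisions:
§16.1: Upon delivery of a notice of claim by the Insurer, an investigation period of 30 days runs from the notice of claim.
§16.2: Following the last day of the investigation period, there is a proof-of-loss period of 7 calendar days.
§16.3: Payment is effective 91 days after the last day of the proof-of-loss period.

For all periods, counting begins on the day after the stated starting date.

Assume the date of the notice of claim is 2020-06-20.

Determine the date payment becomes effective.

The last day of the investigation period: 2020-06-20 + 30 days = 2020-07-20.
Adding 7 calendar days to 2020-07-20 gives 2020-07-27, which is the last day of the proof-of-loss period.
The date payment becomes effective: 2020-07-27 + 91 days = 2020-10-26.

2020-10-26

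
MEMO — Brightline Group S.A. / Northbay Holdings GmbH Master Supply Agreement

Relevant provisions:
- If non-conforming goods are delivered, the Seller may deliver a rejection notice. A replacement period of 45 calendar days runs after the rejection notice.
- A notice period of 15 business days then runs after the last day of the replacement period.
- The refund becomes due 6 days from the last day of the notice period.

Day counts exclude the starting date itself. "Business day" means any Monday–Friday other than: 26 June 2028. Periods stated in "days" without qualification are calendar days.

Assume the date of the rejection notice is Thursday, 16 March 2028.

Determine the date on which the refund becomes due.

25 May 2028

The last day of the replacement period: 16 March 2028 + 45 days = 30 April 2028.
The last day of the notice period: counting 15 business days from Sunday, 30 April 2028 (May 1, May 2, May 3, May 4, …, May 17, May 18, May 19, skipping weekends) reaches Friday, 19 May 2028.
The date on which the refund becomes due: 6 calendar days after 19 May 2028 is 25 May 2028.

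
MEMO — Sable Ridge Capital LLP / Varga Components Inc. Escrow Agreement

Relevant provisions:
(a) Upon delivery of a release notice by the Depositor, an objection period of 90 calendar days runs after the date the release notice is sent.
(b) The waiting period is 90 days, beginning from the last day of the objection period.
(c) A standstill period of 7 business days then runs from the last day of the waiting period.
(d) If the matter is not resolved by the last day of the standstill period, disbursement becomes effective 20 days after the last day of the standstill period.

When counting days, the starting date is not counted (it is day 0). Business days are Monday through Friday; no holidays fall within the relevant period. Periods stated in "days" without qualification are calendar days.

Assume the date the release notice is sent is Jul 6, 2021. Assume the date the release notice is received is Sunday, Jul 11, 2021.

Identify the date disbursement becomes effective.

Adding 90 calendar days to Jul 6, 2021 gives Oct 4, 2021, which is the last day of the objection period.
The last day of the waiting period: Oct 4, 2021 + 90 days = Jan 2, 2022.
The last day of the standstill period: counting 7 business days from Sunday, Jan 2, 2022 (Jan 3, Jan 4, Jan 5, Jan 6, Jan 7, Jan 10, Jan 11, skipping weekends) reaches Tuesday, Jan 11, 2022.
Adding 20 calendar days to Jan 11, 2022 gives Jan 31, 2022, which is the date disbursement becomes effective.

Jan 31, 2022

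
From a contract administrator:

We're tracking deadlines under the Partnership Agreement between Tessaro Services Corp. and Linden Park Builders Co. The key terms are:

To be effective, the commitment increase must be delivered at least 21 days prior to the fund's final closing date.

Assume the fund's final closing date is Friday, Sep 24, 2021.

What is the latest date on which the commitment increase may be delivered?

Counting back 21 calendar days from Sep 24, 2021 gives Sep 3, 2021.

Sep 3, 2021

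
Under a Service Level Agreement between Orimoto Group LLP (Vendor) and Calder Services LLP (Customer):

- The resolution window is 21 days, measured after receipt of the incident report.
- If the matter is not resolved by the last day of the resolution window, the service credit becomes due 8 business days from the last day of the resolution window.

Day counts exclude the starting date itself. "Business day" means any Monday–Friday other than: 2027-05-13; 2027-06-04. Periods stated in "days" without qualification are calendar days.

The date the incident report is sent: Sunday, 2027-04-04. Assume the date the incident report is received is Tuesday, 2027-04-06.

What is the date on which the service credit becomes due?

Adding 21 calendar days to 2027-04-06 gives 2027-04-27, which is the last day of the resolution window.
The date on which the service credit becomes due: counting 8 business days from Tuesday, 2027-04-27 (Apr 28, Apr 29, Apr 30, May 3, May 4, May 5, May 6, May 7, skipping weekends) reaches Friday, 2027-05-07.

2027-05-07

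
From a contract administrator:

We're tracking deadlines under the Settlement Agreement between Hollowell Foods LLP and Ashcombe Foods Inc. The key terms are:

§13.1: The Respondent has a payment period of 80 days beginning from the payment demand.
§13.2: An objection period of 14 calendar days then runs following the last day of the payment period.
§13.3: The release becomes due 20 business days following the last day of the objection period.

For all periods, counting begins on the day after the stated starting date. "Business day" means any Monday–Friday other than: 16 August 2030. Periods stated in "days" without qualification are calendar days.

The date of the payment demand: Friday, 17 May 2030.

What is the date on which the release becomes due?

Adding 80 calendar days to 17 May 2030 gives 5 August 2030, which is the last day of the payment period.
The last day of the objection period: 14 calendar days after 5 August 2030 is 19 August 2030.
The date on which the release becomes due: 20 business days after Monday, 19 August 2030, skipping weekends — Aug 20, Aug 21, Aug 22, Aug 23, …, Sep 12, Sep 13, Sep 16 — lands on Monday, 16 September 2030.

16 September 2030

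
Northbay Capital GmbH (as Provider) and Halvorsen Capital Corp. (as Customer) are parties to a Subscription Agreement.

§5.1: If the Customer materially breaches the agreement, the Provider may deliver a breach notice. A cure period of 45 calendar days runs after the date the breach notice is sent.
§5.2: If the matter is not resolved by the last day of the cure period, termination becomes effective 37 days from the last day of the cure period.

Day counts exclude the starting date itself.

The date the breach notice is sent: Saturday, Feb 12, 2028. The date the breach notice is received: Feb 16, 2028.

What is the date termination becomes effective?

The last day of the cure period: Feb 12, 2028 + 45 days = Mar 28, 2028.
The date termination becomes effective: Mar 28, 2028 + 37 days = May 4, 2028.

May 4, 2028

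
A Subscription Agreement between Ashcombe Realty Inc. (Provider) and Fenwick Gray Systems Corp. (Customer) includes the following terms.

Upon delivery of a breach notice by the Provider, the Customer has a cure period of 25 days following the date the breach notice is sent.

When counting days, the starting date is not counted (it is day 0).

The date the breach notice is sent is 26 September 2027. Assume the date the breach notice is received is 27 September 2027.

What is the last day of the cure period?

The last day of the cure period: 26 September 2027 + 25 days = 21 October 2027.

21 October 2027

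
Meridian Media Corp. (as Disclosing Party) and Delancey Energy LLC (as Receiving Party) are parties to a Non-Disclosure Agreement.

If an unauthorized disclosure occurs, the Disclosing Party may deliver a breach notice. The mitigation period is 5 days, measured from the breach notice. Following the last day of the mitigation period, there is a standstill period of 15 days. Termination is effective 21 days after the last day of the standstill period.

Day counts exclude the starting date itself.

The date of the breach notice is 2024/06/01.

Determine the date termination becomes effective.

2024/07/12

The last day of the mitigation period: 5 calendar days after 2024/06/01 is 2024/06/06.
The last day of the standstill period: 2024/06/06 + 15 days = 2024/06/21.
The date termination becomes effective: 21 calendar days after 2024/06/21 is 2024/07/12.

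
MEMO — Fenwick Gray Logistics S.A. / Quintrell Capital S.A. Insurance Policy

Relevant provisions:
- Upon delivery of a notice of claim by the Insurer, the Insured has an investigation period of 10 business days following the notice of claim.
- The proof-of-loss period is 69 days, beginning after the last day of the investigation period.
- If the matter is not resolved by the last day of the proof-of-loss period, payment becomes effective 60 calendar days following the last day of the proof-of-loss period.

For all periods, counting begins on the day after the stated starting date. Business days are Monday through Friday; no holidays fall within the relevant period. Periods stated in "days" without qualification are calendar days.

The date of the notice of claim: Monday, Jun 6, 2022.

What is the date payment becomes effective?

The last day of the investigation period: 10 business days after Monday, Jun 6, 2022, skipping weekends — Jun 7, Jun 8, Jun 9, Jun 10, Jun 13, Jun 14, Jun 15, Jun 16, Jun 17, Jun 20 — lands on Monday, Jun 20, 2022.
Adding 69 calendar days to Jun 20, 2022 gives Aug 28, 2022, which is the last day of the proof-of-loss period.
Adding 60 calendar days to Aug 28, 2022 gives Oct 27, 2022, which is the date payment becomes effective.

Oct 27, 2022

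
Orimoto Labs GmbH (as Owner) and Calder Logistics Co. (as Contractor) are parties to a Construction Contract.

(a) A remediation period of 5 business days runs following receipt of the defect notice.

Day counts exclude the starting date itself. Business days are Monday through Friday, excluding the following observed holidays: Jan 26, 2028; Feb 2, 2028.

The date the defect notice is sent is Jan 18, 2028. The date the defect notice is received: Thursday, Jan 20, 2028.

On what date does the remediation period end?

The last day of the remediation period: 5 business days after Thursday, Jan 20, 2028, skipping weekends and the listed holiday on Jan 26 — Jan 21, Jan 24, Jan 25, Jan 27, Jan 28 — lands on Friday, Jan 28, 2028.

Jan 28, 2028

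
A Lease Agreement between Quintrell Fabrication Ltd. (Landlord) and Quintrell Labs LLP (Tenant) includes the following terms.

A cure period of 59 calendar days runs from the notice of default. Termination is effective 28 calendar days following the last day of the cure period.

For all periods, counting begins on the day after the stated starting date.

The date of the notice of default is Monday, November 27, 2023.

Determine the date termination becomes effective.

February 22, 2024

The last day of the cure period: 59 calendar days after November 27, 2023 is January 25, 2024.
The date termination becomes effective: January 25, 2024 + 28 days = February 22, 2024.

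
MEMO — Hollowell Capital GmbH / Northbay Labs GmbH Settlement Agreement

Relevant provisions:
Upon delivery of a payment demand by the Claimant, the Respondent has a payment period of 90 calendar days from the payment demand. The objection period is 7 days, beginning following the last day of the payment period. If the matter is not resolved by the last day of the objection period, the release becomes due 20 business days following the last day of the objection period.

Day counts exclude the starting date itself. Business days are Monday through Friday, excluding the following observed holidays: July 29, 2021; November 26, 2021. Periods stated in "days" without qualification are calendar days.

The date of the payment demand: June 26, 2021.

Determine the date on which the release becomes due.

The last day of the payment period: 90 calendar days after June 26, 2021 is September 24, 2021.
The last day of the objection period: September 24, 2021 + 7 days = October 1, 2021.
The date on which the release becomes due: 20 business days after Friday, October 1, 2021, skipping weekends — Oct 4, Oct 5, Oct 6, Oct 7, …, Oct 27, Oct 28, Oct 29 — lands on Friday, October 29, 2021.

October 29, 2021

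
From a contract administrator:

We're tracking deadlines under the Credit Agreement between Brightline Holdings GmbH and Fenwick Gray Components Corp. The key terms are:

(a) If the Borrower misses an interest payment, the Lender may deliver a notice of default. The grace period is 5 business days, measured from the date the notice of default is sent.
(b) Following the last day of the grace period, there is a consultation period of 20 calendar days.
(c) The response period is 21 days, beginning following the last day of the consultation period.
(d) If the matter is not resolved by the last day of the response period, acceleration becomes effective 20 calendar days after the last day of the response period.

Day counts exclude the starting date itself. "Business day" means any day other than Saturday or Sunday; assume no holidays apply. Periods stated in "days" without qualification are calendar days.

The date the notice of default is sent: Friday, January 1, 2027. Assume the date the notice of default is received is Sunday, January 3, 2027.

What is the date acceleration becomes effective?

The last day of the grace period: counting 5 business days from Friday, January 1, 2027 (Jan 4, Jan 5, Jan 6, Jan 7, Jan 8, skipping weekends) reaches Friday, January 8, 2027.
The last day of the consultation period: January 8, 2027 + 20 days = January 28, 2027.
The last day of the response period: January 28, 2027 + 21 days = February 18, 2027.
Adding 20 calendar days to February 18, 2027 gives March 10, 2027, which is the date acceleration becomes effective.

March 10, 2027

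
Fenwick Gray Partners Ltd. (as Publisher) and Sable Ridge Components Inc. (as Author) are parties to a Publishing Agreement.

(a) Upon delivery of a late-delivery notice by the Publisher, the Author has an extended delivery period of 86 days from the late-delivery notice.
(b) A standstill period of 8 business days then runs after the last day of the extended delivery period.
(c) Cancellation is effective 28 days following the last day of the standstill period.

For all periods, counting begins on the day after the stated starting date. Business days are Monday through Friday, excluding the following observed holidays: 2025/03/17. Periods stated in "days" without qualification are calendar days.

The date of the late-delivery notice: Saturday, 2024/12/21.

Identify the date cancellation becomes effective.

2025/04/24

Adding 86 calendar days to 2024/12/21 gives 2025/03/17, which is the last day of the extended delivery period.
The last day of the standstill period: counting 8 business days from Monday, 2025/03/17 (Mar 18, Mar 19, Mar 20, Mar 21, Mar 24, Mar 25, Mar 26, Mar 27, skipping weekends) reaches Thursday, 2025/03/27.
Adding 28 calendar days to 2025/03/27 gives 2025/04/24, which is the date cancellation becomes effective.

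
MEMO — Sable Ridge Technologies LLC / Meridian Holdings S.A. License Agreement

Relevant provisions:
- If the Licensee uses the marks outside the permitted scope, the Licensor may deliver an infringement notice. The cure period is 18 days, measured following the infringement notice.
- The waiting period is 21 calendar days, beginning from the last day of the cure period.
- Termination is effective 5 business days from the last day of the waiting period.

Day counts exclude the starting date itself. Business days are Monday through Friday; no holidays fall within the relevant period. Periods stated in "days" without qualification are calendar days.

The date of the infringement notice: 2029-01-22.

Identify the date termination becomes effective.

2029-03-09

The last day of the cure period: 18 calendar days after 2029-01-22 is 2029-02-09.
The last day of the waiting period: 2029-02-09 + 21 days = 2029-03-02.
From Friday, 2029-03-02, 5 business days (Mar 5, Mar 6, Mar 7, Mar 8, Mar 9, skipping weekends) brings us to Friday, 2029-03-09, which is the date termination becomes effective.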